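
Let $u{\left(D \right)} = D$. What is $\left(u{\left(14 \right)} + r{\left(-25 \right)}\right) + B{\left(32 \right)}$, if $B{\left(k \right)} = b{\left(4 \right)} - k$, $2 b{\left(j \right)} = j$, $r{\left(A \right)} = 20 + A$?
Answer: $-21$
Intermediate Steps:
$b{\left(j \right)} = \frac{j}{2}$
$B{\left(k \right)} = 2 - k$ ($B{\left(k \right)} = \frac{1}{2} \cdot 4 - k = 2 - k$)
$\left(u{\left(14 \right)} + r{\left(-25 \right)}\right) + B{\left(32 \right)} = \left(14 + \left(20 - 25\right)\right) + \left(2 - 32\right) = \left(14 - 5\right) + \left(2 - 32\right) = 9 - 30 = -21$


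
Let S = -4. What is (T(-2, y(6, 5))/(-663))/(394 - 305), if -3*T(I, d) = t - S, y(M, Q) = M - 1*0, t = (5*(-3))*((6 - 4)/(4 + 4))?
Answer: 1/708084 ≈ 1.4123e-6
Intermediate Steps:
t = -15/4 (t = -30/8 = -15*1/4 = -15/4 ≈ -3.7500)
y(M, Q) = M (y(M, Q) = M + 0 = M)
T(I, d) = -1/12 (T(I, d) = -(-15/4 - 1*(-4))/3 = -(-15/4 + 4)/3 = -1/3*1/4 = -1/12)
(T(-2, y(6, 5))/(-663))/(394 - 305) = (-1/12/(-663))/(394 - 305) = -1/12*(-1/663)/89 = (1/7956)*(1/89) = 1/708084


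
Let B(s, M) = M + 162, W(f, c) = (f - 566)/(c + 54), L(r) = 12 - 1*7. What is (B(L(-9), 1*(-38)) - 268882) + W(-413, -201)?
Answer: -39506447/147 ≈ -2.6875e+5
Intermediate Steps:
L(r) = 5 (L(r) = 12 - 7 = 5)
W(f, c) = (-566 + f)/(54 + c)
B(s, M) = 162 + M
(B(L(-9), 1*(-38)) - 268882) + W(-413, -201) = ((162 + 1*(-38)) - 268882) + (-566 - 413)/(54 - 201) = ((162 - 38) - 268882) - 979/(-147) = (124 - 268882) - 1/147*(-979) = -268758 + 979/147 = -39506447/147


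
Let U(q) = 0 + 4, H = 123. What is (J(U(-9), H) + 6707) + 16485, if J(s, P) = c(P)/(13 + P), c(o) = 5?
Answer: 3154117/136 ≈ 23192.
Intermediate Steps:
U(q) = 4
J(s, P) = 5/(13 + P)
(J(U(-9), H) + 6707) + 16485 = (5/(13 + 123) + 6707) + 16485 = (5/136 + 6707) + 16485 = 912157/136 + 16485 = 3154117/136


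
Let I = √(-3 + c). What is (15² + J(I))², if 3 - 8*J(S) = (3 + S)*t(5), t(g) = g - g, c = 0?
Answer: 3250809/64 ≈ 50794.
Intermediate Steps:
t(g) = 0
I = I*√3 (I = √(-3 + 0) = √(-3) = I*√3 ≈ 1.732*I)
J(S) = 3/8 (J(S) = 3/8 - (3 + S)*0/8 = 3/8 - ⅛*0 = 3/8 + 0 = 3/8)
(15² + J(I))² = (15² + 3/8)² = (225 + 3/8)² = (1803/8)² = 3250809/64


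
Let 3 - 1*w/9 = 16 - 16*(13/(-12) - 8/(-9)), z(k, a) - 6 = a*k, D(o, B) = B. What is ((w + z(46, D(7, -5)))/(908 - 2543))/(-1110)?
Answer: -41/201650 ≈ -0.00020332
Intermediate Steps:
z(k, a) = 6 + a*k
w = -145 (w = 27 - 9*(16 - 16*(13/(-12) - 8/(-9))) = 27 - 9*(16 - 16*(13*(-1/12) - 8*(-1/9))) = 27 - 9*(16 - 16*(-13/12 + 8/9)) = 27 - 9*(16 - 16*(-7/36)) = 27 - 9*(16 + 28/9) = 27 - 9*172/9 = 27 - 172 = -145)
((w + z(46, D(7, -5)))/(908 - 2543))/(-1110) = ((-145 + (6 - 5*46))/(908 - 2543))/(-1110) = ((-145 + (6 - 230))/(-1635))*(-1/1110) = ((-145 - 224)*(-1/1635))*(-1/1110) = -369*(-1/1635)*(-1/1110) = (123/545)*(-1/1110) = -41/201650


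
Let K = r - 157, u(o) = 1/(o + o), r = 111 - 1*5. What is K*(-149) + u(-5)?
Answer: 75989/10 ≈ 7598.9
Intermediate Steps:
r = 106 (r = 111 - 5 = 106)
u(o) = 1/(2*o)
K = -51 (K = 106 - 157 = -51)
K*(-149) + u(-5) = -51*(-149) + (½)/(-5) = 7599 + (½)*(-⅕) = 7599 - ⅒ = 75989/10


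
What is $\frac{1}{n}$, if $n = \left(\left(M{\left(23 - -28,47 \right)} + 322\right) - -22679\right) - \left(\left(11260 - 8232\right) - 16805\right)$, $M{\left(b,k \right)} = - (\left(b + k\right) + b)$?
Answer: $\frac{1}{36629} \approx 2.7301 \cdot 10^{-5}$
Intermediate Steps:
$M{\left(b,k \right)} = - k - 2 b$ ($M{\left(b,k \right)} = - (k + 2 b) = - k - 2 b$)
$n = 36629$ ($n = \left(\left(\left(\left(-1\right) 47 - 2 \left(23 - -28\right)\right) + 322\right) - -22679\right) - \left(\left(11260 - 8232\right) - 16805\right) = \left(\left(\left(-47 - 2 \left(23 + 28\right)\right) + 322\right) + 22679\right) - \left(3028 - 16805\right) = \left(\left(\left(-47 - 102\right) + 322\right) + 22679\right) - -13777 = \left(\left(\left(-47 - 102\right) + 322\right) + 22679\right) + 13777 = \left(\left(-149 + 322\right) + 22679\right) + 13777 = \left(173 + 22679\right) + 13777 = 22852 + 13777 = 36629$)
$\frac{1}{n} = \frac{1}{36629}$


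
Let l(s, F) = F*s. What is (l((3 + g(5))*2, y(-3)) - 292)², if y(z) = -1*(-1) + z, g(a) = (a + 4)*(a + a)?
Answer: 440896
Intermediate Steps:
g(a) = 2*a*(4 + a) (g(a) = (4 + a)*(2*a) = 2*a*(4 + a))
y(z) = 1 + z
(l((3 + g(5))*2, y(-3)) - 292)² = ((1 - 3)*((3 + 2*5*(4 + 5))*2) - 292)² = (-2*(3 + 2*5*9)*2 - 292)² = (-2*(3 + 90)*2 - 292)² = (-186*2 - 292)² = (-2*186 - 292)² = (-372 - 292)² = (-664)² = 440896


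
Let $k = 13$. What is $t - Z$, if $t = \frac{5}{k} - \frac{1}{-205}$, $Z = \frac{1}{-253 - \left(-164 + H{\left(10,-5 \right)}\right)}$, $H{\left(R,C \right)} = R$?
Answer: $\frac{105427}{263835} \approx 0.39959$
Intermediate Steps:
$Z = - \frac{1}{99}$ ($Z = \frac{1}{-253 + \left(164 - 10\right)} = \frac{1}{-253 + 154} = \frac{1}{-99} = - \frac{1}{99} \approx -0.010101$)
$t = \frac{1038}{2665}$ ($t = \frac{5}{13} - \frac{1}{-205} = 5 \cdot \frac{1}{13} - - \frac{1}{205} = \frac{5}{13} + \frac{1}{205} = \frac{1038}{2665} \approx 0.38949$)
$t - Z = \frac{1038}{2665} - - \frac{1}{99} = \frac{1038}{2665} + \frac{1}{99} = \frac{105427}{263835}$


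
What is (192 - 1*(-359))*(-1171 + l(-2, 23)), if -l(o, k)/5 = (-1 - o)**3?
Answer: -647976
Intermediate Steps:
l(o, k) = -5*(-1 - o)**3
(192 - 1*(-359))*(-1171 + l(-2, 23)) = (192 - 1*(-359))*(-1171 + 5*(1 - 2)**3) = (192 + 359)*(-1171 + 5*(-1)**3) = 551*(-1171 + 5*(-1)) = 551*(-1171 - 5) = 551*(-1176) = -647976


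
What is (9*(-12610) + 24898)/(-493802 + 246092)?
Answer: 44296/123855 ≈ 0.35764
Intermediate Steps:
(9*(-12610) + 24898)/(-493802 + 246092) = (-113490 + 24898)/(-247710) = -88592*(-1/247710) = 44296/123855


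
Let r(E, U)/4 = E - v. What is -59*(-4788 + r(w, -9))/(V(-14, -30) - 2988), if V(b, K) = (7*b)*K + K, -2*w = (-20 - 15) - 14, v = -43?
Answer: -44427/13 ≈ -3417.5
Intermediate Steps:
w = 49/2 (w = -((-20 - 15) - 14)/2 = -(-35 - 14)/2 = -½*(-49) = 49/2 ≈ 24.500)
V(b, K) = K + 7*K*b (V(b, K) = 7*K*b + K = K + 7*K*b)
r(E, U) = 172 + 4*E (r(E, U) = 4*(E - 1*(-43)) = 4*(E + 43) = 4*(43 + E) = 172 + 4*E)
-59*(-4788 + r(w, -9))/(V(-14, -30) - 2988) = -59*(-4788 + (172 + 4*(49/2)))/(-30*(1 + 7*(-14)) - 2988) = -59*(-4788 + (172 + 98))/(-30*(1 - 98) - 2988) = -59*(-4788 + 270)/(-30*(-97) - 2988) = -(-266562)/(2910 - 2988) = -(-266562)/(-78) = -(-266562)*(-1)/78 = -59*753/13 = -44427/13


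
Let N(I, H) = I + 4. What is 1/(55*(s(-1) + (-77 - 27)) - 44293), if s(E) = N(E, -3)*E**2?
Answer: -1/49848 ≈ -2.0061e-5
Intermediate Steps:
N(I, H) = 4 + I
s(E) = E**2*(4 + E) (s(E) = (4 + E)*E**2 = E**2*(4 + E))
1/(55*(s(-1) + (-77 - 27)) - 44293) = 1/(55*((-1)**2*(4 - 1) + (-77 - 27)) - 44293) = 1/(55*(1*3 - 104) - 44293) = 1/(55*(3 - 104) - 44293) = 1/(55*(-101) - 44293) = 1/(-5555 - 44293) = 1/(-49848) = -1/49848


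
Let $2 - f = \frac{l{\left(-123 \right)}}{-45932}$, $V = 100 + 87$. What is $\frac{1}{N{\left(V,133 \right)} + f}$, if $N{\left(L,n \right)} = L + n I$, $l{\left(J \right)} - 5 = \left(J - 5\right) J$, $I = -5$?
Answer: $- \frac{45932}{21847883} \approx -0.0021024$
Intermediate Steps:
$V = 187$
$l{\left(J \right)} = 5 + J \left(-5 + J\right)$ ($l{\left(J \right)} = 5 + \left(J - 5\right) J = 5 + \left(-5 + J\right) J = 5 + J \left(-5 + J\right)$)
$N{\left(L,n \right)} = L - 5 n$ ($N{\left(L,n \right)} = L + n \left(-5\right) = L - 5 n$)
$f = \frac{107613}{45932}$ ($f = 2 - \frac{5 + \left(-123\right)^{2} - -615}{-45932} = 2 - \left(5 + 15129 + 615\right) \left(- \frac{1}{45932}\right) = 2 - 15749 \left(- \frac{1}{45932}\right) = 2 - - \frac{15749}{45932} = 2 + \frac{15749}{45932} = \frac{107613}{45932} \approx 2.3429$)
$\frac{1}{N{\left(V,133 \right)} + f} = \frac{1}{\left(187 - 665\right) + \frac{107613}{45932}} = \frac{1}{-478 + \frac{107613}{45932}} = \frac{1}{- \frac{21847883}{45932}} = - \frac{45932}{21847883}$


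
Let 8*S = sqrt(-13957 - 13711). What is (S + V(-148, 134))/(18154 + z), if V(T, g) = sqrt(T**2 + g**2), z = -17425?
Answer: 2*sqrt(9965)/729 + I*sqrt(6917)/2916 ≈ 0.27387 + 0.028521*I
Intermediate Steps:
S = I*sqrt(6917)/4 (S = sqrt(-13957 - 13711)/8 = sqrt(-27668)/8 = (2*I*sqrt(6917))/8 = I*sqrt(6917)/4 ≈ 20.792*I)
(S + V(-148, 134))/(18154 + z) = (I*sqrt(6917)/4 + sqrt((-148)**2 + 134**2))/(18154 - 17425) = (I*sqrt(6917)/4 + sqrt(21904 + 17956))/729 = (I*sqrt(6917)/4 + sqrt(39860))*(1/729) = (I*sqrt(6917)/4 + 2*sqrt(9965))*(1/729) = (2*sqrt(9965) + I*sqrt(6917)/4)*(1/729) = 2*sqrt(9965)/729 + I*sqrt(6917)/2916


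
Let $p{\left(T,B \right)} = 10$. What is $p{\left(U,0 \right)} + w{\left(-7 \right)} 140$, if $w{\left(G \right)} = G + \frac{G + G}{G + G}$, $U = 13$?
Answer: $-830$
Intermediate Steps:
$w{\left(G \right)} = 1 + G$ ($w{\left(G \right)} = G + \frac{2 G}{2 G} = G + 2 G \frac{1}{2 G} = G + 1 = 1 + G$)
$p{\left(U,0 \right)} + w{\left(-7 \right)} 140 = 10 + \left(1 - 7\right) 140 = 10 - 840 = -830$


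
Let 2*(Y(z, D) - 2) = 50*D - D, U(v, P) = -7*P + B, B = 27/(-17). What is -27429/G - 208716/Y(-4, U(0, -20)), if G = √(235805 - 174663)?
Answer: -2365448/38455 - 27429*√61142/61142 ≈ -172.44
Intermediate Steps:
B = -27/17 (B = 27*(-1/17) = -27/17 ≈ -1.5882)
G = √61142 ≈ 247.27
U(v, P) = -27/17 - 7*P (U(v, P) = -7*P - 27/17 = -27/17 - 7*P)
Y(z, D) = 2 + 49*D/2 (Y(z, D) = 2 + (50*D - D)/2 = 2 + (49*D)/2 = 2 + 49*D/2)
-27429/G - 208716/Y(-4, U(0, -20)) = -27429*√61142/61142 - 208716/(2 + 49*(-27/17 - 7*(-20))/2) = -27429*√61142/61142 - 208716/(2 + 49*(-27/17 + 140)/2) = -27429*√61142/61142 - 208716/(2 + (49/2)*(2353/17)) = -27429*√61142/61142 - 208716/(2 + 115297/34) = -27429*√61142/61142 - 208716/115365/34 = -27429*√61142/61142 - 208716*34/115365 = -27429*√61142/61142 - 2365448/38455 = -2365448/38455 - 27429*√61142/61142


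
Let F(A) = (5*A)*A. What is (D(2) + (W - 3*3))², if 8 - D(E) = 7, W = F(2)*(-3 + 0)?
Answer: 4624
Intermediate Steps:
F(A) = 5*A²
W = -60 (W = (5*2²)*(-3 + 0) = (5*4)*(-3) = 20*(-3) = -60)
D(E) = 1 (D(E) = 8 - 1*7 = 8 - 7 = 1)
(D(2) + (W - 3*3))² = (1 + (-60 - 3*3))² = (1 + (-60 - 9))² = (1 - 69)² = (-68)² = 4624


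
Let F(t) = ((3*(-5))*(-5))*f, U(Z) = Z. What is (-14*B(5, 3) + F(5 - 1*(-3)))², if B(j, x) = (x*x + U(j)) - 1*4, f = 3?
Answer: 7225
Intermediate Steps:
B(j, x) = -4 + j + x² (B(j, x) = (x*x + j) - 1*4 = (x² + j) - 4 = (j + x²) - 4 = -4 + j + x²)
F(t) = 225 (F(t) = ((3*(-5))*(-5))*3 = -15*(-5)*3 = 75*3 = 225)
(-14*B(5, 3) + F(5 - 1*(-3)))² = (-14*(-4 + 5 + 3²) + 225)² = (-14*(-4 + 5 + 9) + 225)² = (-14*10 + 225)² = (-140 + 225)² = 85² = 7225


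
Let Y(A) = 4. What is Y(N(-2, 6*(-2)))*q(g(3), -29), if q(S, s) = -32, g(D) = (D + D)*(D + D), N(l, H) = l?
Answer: -128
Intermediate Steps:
g(D) = 4*D**2 (g(D) = (2*D)*(2*D) = 4*D**2)
Y(N(-2, 6*(-2)))*q(g(3), -29) = 4*(-32) = -128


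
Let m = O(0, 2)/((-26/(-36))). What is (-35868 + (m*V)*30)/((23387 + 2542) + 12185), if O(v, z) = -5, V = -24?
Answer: -200742/247741 ≈ -0.81029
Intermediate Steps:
m = -90/13 (m = -5/((-26/(-36))) = -5/((-26*(-1/36))) = -5/13/18 = -5*18/13 = -90/13 ≈ -6.9231)
(-35868 + (m*V)*30)/((23387 + 2542) + 12185) = (-35868 - 90/13*(-24)*30)/((23387 + 2542) + 12185) = (-35868 + (2160/13)*30)/(25929 + 12185) = (-35868 + 64800/13)/38114 = -401484/13*1/38114 = -200742/247741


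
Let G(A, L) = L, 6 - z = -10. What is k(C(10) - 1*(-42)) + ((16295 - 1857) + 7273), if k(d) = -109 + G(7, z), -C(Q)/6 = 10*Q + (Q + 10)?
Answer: 21618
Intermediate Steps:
C(Q) = -60 - 66*Q (C(Q) = -6*(10*Q + (Q + 10)) = -6*(10*Q + (10 + Q)) = -6*(10 + 11*Q) = -60 - 66*Q)
z = 16 (z = 6 - 1*(-10) = 6 + 10 = 16)
k(d) = -93 (k(d) = -109 + 16 = -93)
k(C(10) - 1*(-42)) + ((16295 - 1857) + 7273) = -93 + ((16295 - 1857) + 7273) = -93 + (14438 + 7273) = -93 + 21711 = 21618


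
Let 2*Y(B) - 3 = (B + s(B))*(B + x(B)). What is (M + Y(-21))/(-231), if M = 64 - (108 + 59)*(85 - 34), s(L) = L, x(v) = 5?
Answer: 16231/462 ≈ 35.132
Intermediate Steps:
Y(B) = 3/2 + B*(5 + B) (Y(B) = 3/2 + ((B + B)*(B + 5))/2 = 3/2 + ((2*B)*(5 + B))/2 = 3/2 + (2*B*(5 + B))/2 = 3/2 + B*(5 + B))
M = -8453 (M = 64 - 167*51 = 64 - 1*8517 = 64 - 8517 = -8453)
(M + Y(-21))/(-231) = (-8453 + (3/2 + (-21)**2 + 5*(-21)))/(-231) = (-8453 + (3/2 + 441 - 105))*(-1/231) = (-8453 + 675/2)*(-1/231) = -16231/2*(-1/231) = 16231/462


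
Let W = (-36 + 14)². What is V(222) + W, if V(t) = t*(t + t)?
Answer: 99052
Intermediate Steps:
V(t) = 2*t² (V(t) = t*(2*t) = 2*t²)
W = 484 (W = (-22)² = 484)
V(222) + W = 2*222² + 484 = 2*49284 + 484 = 98568 + 484 = 99052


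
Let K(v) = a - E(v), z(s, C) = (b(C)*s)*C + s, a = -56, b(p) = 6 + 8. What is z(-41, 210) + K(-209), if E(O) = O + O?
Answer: -120219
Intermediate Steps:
b(p) = 14
E(O) = 2*O
z(s, C) = s + 14*C*s (z(s, C) = (14*s)*C + s = 14*C*s + s = s + 14*C*s)
K(v) = -56 - 2*v
z(-41, 210) + K(-209) = -41*(1 + 14*210) + (-56 - 2*(-209)) = -41*(1 + 2940) + (-56 + 418) = -41*2941 + 362 = -120581 + 362 = -120219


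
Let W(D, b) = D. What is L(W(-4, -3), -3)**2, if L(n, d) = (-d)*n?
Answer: 144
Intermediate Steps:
L(n, d) = -d*n
L(W(-4, -3), -3)**2 = (-1*(-3)*(-4))**2 = (-12)**2 = 144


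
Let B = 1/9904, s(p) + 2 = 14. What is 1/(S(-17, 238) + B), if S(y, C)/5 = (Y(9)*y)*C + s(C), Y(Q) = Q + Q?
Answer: -9904/3605848319 ≈ -2.7466e-6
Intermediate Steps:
Y(Q) = 2*Q
s(p) = 12 (s(p) = -2 + 14 = 12)
S(y, C) = 60 + 90*C*y (S(y, C) = 5*(((2*9)*y)*C + 12) = 5*((18*y)*C + 12) = 5*(18*C*y + 12) = 5*(12 + 18*C*y) = 60 + 90*C*y)
B = 1/9904 ≈ 0.00010097
1/(S(-17, 238) + B) = 1/((60 + 90*238*(-17)) + 1/9904) = 1/((60 - 364140) + 1/9904) = 1/(-364080 + 1/9904) = 1/(-3605848319/9904) = -9904/3605848319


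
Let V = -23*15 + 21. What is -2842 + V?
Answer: -3166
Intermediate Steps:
V = -324 (V = -345 + 21 = -324)
-2842 + V = -2842 - 324 = -3166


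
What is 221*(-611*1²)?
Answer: -135031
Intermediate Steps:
221*(-611*1²) = 221*(-611*1) = 221*(-611) = -135031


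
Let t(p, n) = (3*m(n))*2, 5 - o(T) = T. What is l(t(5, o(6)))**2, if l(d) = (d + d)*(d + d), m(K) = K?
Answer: 20736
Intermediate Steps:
o(T) = 5 - T
t(p, n) = 6*n (t(p, n) = (3*n)*2 = 6*n)
l(d) = 4*d**2 (l(d) = (2*d)*(2*d) = 4*d**2)
l(t(5, o(6)))**2 = (4*(6*(5 - 1*6))**2)**2 = (4*(6*(5 - 6))**2)**2 = (4*(6*(-1))**2)**2 = (4*(-6)**2)**2 = (4*36)**2 = 144**2 = 20736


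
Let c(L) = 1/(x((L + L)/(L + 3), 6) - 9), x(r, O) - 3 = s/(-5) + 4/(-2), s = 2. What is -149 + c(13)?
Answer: -6263/42 ≈ -149.12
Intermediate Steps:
x(r, O) = ⅗ (x(r, O) = 3 + (2/(-5) + 4/(-2)) = 3 + (2*(-⅕) + 4*(-½)) = 3 + (-⅖ - 2) = 3 - 12/5 = ⅗)
c(L) = -5/42 (c(L) = 1/(⅗ - 9) = 1/(-42/5) = -5/42)
-149 + c(13) = -149 - 5/42 = -6263/42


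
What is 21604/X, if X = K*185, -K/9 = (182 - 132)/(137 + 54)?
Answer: -2063182/41625 ≈ -49.566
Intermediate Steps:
K = -450/191 (K = -9*(182 - 132)/(137 + 54) = -450/191 ≈ -2.3560)
X = -83250/191 (X = -450/191*185 = -83250/191 ≈ -435.86)
21604/X = 21604/(-83250/191) = 21604*(-191/83250) = -2063182/41625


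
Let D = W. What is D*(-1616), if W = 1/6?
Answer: -808/3 ≈ -269.33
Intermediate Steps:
W = ⅙ ≈ 0.16667
D = ⅙ ≈ 0.16667
D*(-1616) = (⅙)*(-1616) = -808/3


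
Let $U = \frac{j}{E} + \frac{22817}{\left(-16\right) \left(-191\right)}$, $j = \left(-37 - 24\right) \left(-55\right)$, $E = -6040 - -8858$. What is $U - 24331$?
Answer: $- \frac{104729674631}{4305904} \approx -24322.0$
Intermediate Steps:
$E = 2818$ ($E = -6040 + 8858 = 2818$)
$j = 3355$ ($j = \left(-61\right) \left(-55\right) = 3355$)
$U = \frac{37275593}{4305904}$ ($U = \frac{3355}{2818} + \frac{22817}{\left(-16\right) \left(-191\right)} = 3355 \cdot \frac{1}{2818} + \frac{22817}{3056} = \frac{3355}{2818} + 22817 \cdot \frac{1}{3056} = \frac{3355}{2818} + \frac{22817}{3056} = \frac{37275593}{4305904} \approx 8.6569$)
$U - 24331 = \frac{37275593}{4305904} - 24331 = - \frac{104729674631}{4305904}$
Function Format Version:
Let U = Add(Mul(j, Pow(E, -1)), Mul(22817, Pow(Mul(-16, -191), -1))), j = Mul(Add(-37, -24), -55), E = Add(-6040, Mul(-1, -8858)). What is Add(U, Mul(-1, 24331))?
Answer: Rational(-104729674631, 4305904) ≈ -24322.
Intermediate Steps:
E = 2818 (E = Add(-6040, 8858) = 2818)
j = 3355 (j = Mul(-61, -55) = 3355)
U = Rational(37275593, 4305904) (U = Add(Mul(3355, Pow(2818, -1)), Mul(22817, Pow(Mul(-16, -191), -1))) = Add(Mul(3355, Rational(1, 2818)), Mul(22817, Pow(3056, -1))) = Add(Rational(3355, 2818), Mul(22817, Rational(1, 3056))) = Add(Rational(3355, 2818), Rational(22817, 3056)) = Rational(37275593, 4305904) ≈ 8.6569)
Add(U, Mul(-1, 24331)) = Add(Rational(37275593, 4305904), Mul(-1, 24331)) = Add(Rational(37275593, 4305904), -24331) = Rational(-104729674631, 4305904)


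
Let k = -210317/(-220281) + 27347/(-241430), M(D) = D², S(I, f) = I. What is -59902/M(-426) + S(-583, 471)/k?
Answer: -2814705072523683473/4060780365166614 ≈ -693.14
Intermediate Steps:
k = 44752808803/53182441830 (k = -210317*(-1/220281) + 27347*(-1/241430) = 210317/220281 - 27347/241430 = 44752808803/53182441830 ≈ 0.84150)
-59902/M(-426) + S(-583, 471)/k = -59902/((-426)²) - 583/44752808803/53182441830 = -59902/181476 - 583*53182441830/44752808803 = -59902*1/181476 - 31005363586890/44752808803 = -29951/90738 - 31005363586890/44752808803 = -2814705072523683473/4060780365166614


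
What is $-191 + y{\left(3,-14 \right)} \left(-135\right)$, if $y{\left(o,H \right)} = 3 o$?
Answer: $-1406$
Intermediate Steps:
$-191 + y{\left(3,-14 \right)} \left(-135\right) = -191 + 3 \cdot 3 \left(-135\right) = -191 + 9 \left(-135\right) = -191 - 1215 = -1406$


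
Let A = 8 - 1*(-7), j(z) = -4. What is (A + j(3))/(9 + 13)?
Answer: ½ ≈ 0.50000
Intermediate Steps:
A = 15 (A = 8 + 7 = 15)
(A + j(3))/(9 + 13) = (15 - 4)/(9 + 13) = 11/22 = (1/22)*11 = ½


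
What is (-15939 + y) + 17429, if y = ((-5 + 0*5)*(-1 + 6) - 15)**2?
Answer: 3090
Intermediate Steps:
y = 1600 (y = ((-5 + 0)*5 - 15)**2 = (-5*5 - 15)**2 = (-25 - 15)**2 = (-40)**2 = 1600)
(-15939 + y) + 17429 = (-15939 + 1600) + 17429 = -14339 + 17429 = 3090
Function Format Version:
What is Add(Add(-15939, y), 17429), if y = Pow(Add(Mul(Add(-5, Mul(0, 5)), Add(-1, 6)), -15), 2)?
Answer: 3090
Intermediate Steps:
y = 1600 (y = Pow(Add(Mul(Add(-5, 0), 5), -15), 2) = Pow(Add(Mul(-5, 5), -15), 2) = Pow(Add(-25, -15), 2) = Pow(-40, 2) = 1600)
Add(Add(-15939, y), 17429) = Add(Add(-15939, 1600), 17429) = Add(-14339, 17429) = 3090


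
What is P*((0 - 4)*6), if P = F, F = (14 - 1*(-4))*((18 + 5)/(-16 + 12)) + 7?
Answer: 2316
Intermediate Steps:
F = -193/2 (F = (14 + 4)*(23/(-4)) + 7 = 18*(23*(-1/4)) + 7 = 18*(-23/4) + 7 = -207/2 + 7 = -193/2 ≈ -96.500)
P = -193/2 ≈ -96.500
P*((0 - 4)*6) = -193*(0 - 4)*6/2 = -(-386)*6 = -193/2*(-24) = 2316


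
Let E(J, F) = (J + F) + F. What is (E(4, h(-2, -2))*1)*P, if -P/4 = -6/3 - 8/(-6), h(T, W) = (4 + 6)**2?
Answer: 544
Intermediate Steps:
h(T, W) = 100 (h(T, W) = 10**2 = 100)
E(J, F) = J + 2*F (E(J, F) = (F + J) + F = J + 2*F)
P = 8/3 (P = -4*(-6/3 - 8/(-6)) = -4*(-6*1/3 - 8*(-1/6)) = -4*(-2 + 4/3) = -4*(-2/3) = 8/3 ≈ 2.6667)
(E(4, h(-2, -2))*1)*P = ((4 + 2*100)*1)*(8/3) = ((4 + 200)*1)*(8/3) = (204*1)*(8/3) = 204*(8/3) = 544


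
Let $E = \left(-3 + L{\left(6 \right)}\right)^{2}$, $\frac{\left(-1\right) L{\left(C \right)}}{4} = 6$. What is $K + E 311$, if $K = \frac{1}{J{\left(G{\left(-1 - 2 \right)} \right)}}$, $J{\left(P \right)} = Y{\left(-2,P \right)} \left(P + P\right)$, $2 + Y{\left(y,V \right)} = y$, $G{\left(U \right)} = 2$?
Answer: $\frac{3627503}{16} \approx 2.2672 \cdot 10^{5}$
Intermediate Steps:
$Y{\left(y,V \right)} = -2 + y$
$J{\left(P \right)} = - 8 P$ ($J{\left(P \right)} = \left(-2 - 2\right) \left(P + P\right) = - 4 \cdot 2 P = - 8 P$)
$K = - \frac{1}{16}$ ($K = \frac{1}{\left(-8\right) 2} = \frac{1}{-16} = - \frac{1}{16} \approx -0.0625$)
$L{\left(C \right)} = -24$ ($L{\left(C \right)} = \left(-4\right) 6 = -24$)
$E = 729$ ($E = \left(-3 - 24\right)^{2} = \left(-27\right)^{2} = 729$)
$K + E 311 = - \frac{1}{16} + 729 \cdot 311 = - \frac{1}{16} + 226719 = \frac{3627503}{16}$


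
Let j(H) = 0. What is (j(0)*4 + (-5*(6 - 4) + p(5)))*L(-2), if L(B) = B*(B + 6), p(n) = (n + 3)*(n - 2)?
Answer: -112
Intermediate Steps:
p(n) = (-2 + n)*(3 + n) (p(n) = (3 + n)*(-2 + n) = (-2 + n)*(3 + n))
L(B) = B*(6 + B)
(j(0)*4 + (-5*(6 - 4) + p(5)))*L(-2) = (0*4 + (-5*(6 - 4) + (-6 + 5 + 5**2)))*(-2*(6 - 2)) = (0 + (-5*2 + (-6 + 5 + 25)))*(-2*4) = (0 + (-10 + 24))*(-8) = (0 + 14)*(-8) = 14*(-8) = -112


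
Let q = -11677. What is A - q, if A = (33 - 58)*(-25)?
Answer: 12302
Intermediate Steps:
A = 625 (A = -25*(-25) = 625)
A - q = 625 - 1*(-11677) = 625 + 11677 = 12302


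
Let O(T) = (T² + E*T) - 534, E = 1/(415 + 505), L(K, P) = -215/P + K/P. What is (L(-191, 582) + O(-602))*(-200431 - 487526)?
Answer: -11108152101617051/44620 ≈ -2.4895e+11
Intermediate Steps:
E = 1/920 ≈ 0.0010870
O(T) = -534 + T² + T/920 (O(T) = (T² + T/920) - 534 = -534 + T² + T/920)
(L(-191, 582) + O(-602))*(-200431 - 487526) = ((-215 - 191)/582 + (-534 + (-602)² + (1/920)*(-602)))*(-200431 - 487526) = ((1/582)*(-406) + (-534 + 362404 - 301/460))*(-687957) = (-203/291 + 166459899/460)*(-687957) = (48439737229/133860)*(-687957) = -11108152101617051/44620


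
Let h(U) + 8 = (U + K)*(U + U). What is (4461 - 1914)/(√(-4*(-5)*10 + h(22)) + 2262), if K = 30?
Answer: 2880657/2557082 - 2547*√155/1278541 ≈ 1.1017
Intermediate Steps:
h(U) = -8 + 2*U*(30 + U) (h(U) = -8 + (U + 30)*(U + U) = -8 + (30 + U)*(2*U) = -8 + 2*U*(30 + U))
(4461 - 1914)/(√(-4*(-5)*10 + h(22)) + 2262) = (4461 - 1914)/(√(-4*(-5)*10 + (-8 + 2*22² + 60*22)) + 2262) = 2547/(√(20*10 + (-8 + 2*484 + 1320)) + 2262) = 2547/(√(200 + (-8 + 968 + 1320)) + 2262) = 2547/(√(200 + 2280) + 2262) = 2547/(√2480 + 2262) = 2547/(4*√155 + 2262) = 2547/(2262 + 4*√155)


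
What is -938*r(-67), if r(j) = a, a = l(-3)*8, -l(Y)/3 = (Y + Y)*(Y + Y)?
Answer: 810432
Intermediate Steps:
l(Y) = -12*Y² (l(Y) = -3*(Y + Y)*(Y + Y) = -3*2*Y*2*Y = -12*Y²)
a = -864 (a = -12*(-3)²*8 = -12*9*8 = -108*8 = -864)
r(j) = -864
-938*r(-67) = -938*(-864) = 810432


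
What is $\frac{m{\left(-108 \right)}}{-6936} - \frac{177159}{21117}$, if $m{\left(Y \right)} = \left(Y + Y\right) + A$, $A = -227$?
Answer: $- \frac{406473331}{48822504} \approx -8.3255$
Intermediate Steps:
$m{\left(Y \right)} = -227 + 2 Y$ ($m{\left(Y \right)} = \left(Y + Y\right) - 227 = 2 Y - 227 = -227 + 2 Y$)
$\frac{m{\left(-108 \right)}}{-6936} - \frac{177159}{21117} = \frac{-227 + 2 \left(-108\right)}{-6936} - \frac{177159}{21117} = \left(-227 - 216\right) \left(- \frac{1}{6936}\right) - \frac{59053}{7039} = \left(-443\right) \left(- \frac{1}{6936}\right) - \frac{59053}{7039} = \frac{443}{6936} - \frac{59053}{7039} = - \frac{406473331}{48822504}$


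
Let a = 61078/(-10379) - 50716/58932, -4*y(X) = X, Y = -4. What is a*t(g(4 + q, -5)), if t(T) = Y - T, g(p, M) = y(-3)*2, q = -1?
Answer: 11346032665/305827614 ≈ 37.099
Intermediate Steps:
y(X) = -X/4
g(p, M) = 3/2 (g(p, M) = -¼*(-3)*2 = (¾)*2 = 3/2)
a = -1031457515/152913807 (a = 61078*(-1/10379) - 50716*1/58932 = -61078/10379 - 12679/14733 = -1031457515/152913807 ≈ -6.7454)
t(T) = -4 - T
a*t(g(4 + q, -5)) = -1031457515*(-4 - 1*3/2)/152913807 = -1031457515*(-4 - 3/2)/152913807 = -1031457515/152913807*(-11/2) = 11346032665/305827614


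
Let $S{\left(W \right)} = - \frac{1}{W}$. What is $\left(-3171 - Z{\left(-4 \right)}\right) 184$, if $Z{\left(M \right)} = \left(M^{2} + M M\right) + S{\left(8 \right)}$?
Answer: $-589329$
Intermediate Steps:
$Z{\left(M \right)} = - \frac{1}{8} + 2 M^{2}$ ($Z{\left(M \right)} = \left(M^{2} + M M\right) - \frac{1}{8} = \left(M^{2} + M^{2}\right) - \frac{1}{8} = 2 M^{2} - \frac{1}{8} = - \frac{1}{8} + 2 M^{2}$)
$\left(-3171 - Z{\left(-4 \right)}\right) 184 = \left(-3171 - \left(- \frac{1}{8} + 2 \left(-4\right)^{2}\right)\right) 184 = \left(-3171 - \left(- \frac{1}{8} + 2 \cdot 16\right)\right) 184 = \left(-3171 - \left(- \frac{1}{8} + 32\right)\right) 184 = \left(-3171 - \frac{255}{8}\right) 184 = \left(- \frac{25623}{8}\right) 184 = -589329$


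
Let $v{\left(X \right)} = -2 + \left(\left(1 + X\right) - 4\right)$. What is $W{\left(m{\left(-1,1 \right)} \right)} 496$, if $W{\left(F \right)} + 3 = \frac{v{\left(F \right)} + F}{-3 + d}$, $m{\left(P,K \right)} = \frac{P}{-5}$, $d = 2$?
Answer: $\frac{3968}{5} \approx 793.6$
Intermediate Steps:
$m{\left(P,K \right)} = - \frac{P}{5}$ ($m{\left(P,K \right)} = P \left(- \frac{1}{5}\right) = - \frac{P}{5}$)
$v{\left(X \right)} = -5 + X$ ($v{\left(X \right)} = -2 + \left(-3 + X\right) = -5 + X$)
$W{\left(F \right)} = 2 - 2 F$ ($W{\left(F \right)} = -3 + \frac{\left(-5 + F\right) + F}{-3 + 2} = -3 + \frac{-5 + 2 F}{-1} = -3 + \left(-5 + 2 F\right) \left(-1\right) = -3 - \left(-5 + 2 F\right) = 2 - 2 F$)
$W{\left(m{\left(-1,1 \right)} \right)} 496 = \left(2 - 2 \left(\left(- \frac{1}{5}\right) \left(-1\right)\right)\right) 496 = \left(2 - \frac{2}{5}\right) 496 = \frac{8}{5} \cdot 496 = \frac{3968}{5}$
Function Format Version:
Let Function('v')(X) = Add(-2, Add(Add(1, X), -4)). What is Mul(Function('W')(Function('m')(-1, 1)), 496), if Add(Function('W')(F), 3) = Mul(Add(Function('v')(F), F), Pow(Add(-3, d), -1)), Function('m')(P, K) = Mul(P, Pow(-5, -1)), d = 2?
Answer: Rational(3968, 5) ≈ 793.60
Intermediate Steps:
Function('m')(P, K) = Mul(Rational(-1, 5), P) (Function('m')(P, K) = Mul(P, Rational(-1, 5)) = Mul(Rational(-1, 5), P))
Function('v')(X) = Add(-5, X) (Function('v')(X) = Add(-2, Add(-3, X)) = Add(-5, X))
Function('W')(F) = Add(2, Mul(-2, F)) (Function('W')(F) = Add(-3, Mul(Add(Add(-5, F), F), Pow(Add(-3, 2), -1))) = Add(-3, Mul(Add(-5, Mul(2, F)), Pow(-1, -1))) = Add(-3, Mul(Add(-5, Mul(2, F)), -1)) = Add(-3, Add(5, Mul(-2, F))) = Add(2, Mul(-2, F)))
Mul(Function('W')(Function('m')(-1, 1)), 496) = Mul(Add(2, Mul(-2, Mul(Rational(-1, 5), -1))), 496) = Mul(Add(2, Mul(-2, Rational(1, 5))), 496) = Mul(Add(2, Rational(-2, 5)), 496) = Mul(Rational(8, 5), 496) = Rational(3968, 5)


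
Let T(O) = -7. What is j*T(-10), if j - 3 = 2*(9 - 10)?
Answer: -7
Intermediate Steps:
j = 1 (j = 3 + 2*(9 - 10) = 3 + 2*(-1) = 3 - 2 = 1)
j*T(-10) = 1*(-7) = -7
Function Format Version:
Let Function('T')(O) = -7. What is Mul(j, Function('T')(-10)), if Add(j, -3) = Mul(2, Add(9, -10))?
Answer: -7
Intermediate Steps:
j = 1 (j = Add(3, Mul(2, Add(9, -10))) = Add(3, Mul(2, -1)) = Add(3, -2) = 1)
Mul(j, Function('T')(-10)) = Mul(1, -7) = -7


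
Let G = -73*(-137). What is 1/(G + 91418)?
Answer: 1/101419 ≈ 9.8601e-6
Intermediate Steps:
G = 10001
1/(G + 91418) = 1/(10001 + 91418) = 1/101419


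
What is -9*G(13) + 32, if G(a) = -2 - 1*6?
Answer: 104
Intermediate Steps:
G(a) = -8 (G(a) = -2 - 6 = -8)
-9*G(13) + 32 = -9*(-8) + 32 = 72 + 32 = 104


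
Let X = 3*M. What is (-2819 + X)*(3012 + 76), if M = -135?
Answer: -9955712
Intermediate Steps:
X = -405 (X = 3*(-135) = -405)
(-2819 + X)*(3012 + 76) = (-2819 - 405)*(3012 + 76) = -3224*3088 = -9955712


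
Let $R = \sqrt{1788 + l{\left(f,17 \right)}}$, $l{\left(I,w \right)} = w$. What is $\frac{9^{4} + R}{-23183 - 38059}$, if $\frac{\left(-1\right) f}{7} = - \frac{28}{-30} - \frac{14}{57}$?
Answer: $- \frac{2187}{20414} - \frac{19 \sqrt{5}}{61242} \approx -0.10783$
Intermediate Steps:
$f = - \frac{1372}{285}$ ($f = - 7 \left(- \frac{28}{-30} - \frac{14}{57}\right) = - 7 \left(\left(-28\right) \left(- \frac{1}{30}\right) - \frac{14}{57}\right) = - 7 \left(\frac{14}{15} - \frac{14}{57}\right) = \left(-7\right) \frac{196}{285} = - \frac{1372}{285} \approx -4.814$)
$R = 19 \sqrt{5}$ ($R = \sqrt{1788 + 17} = \sqrt{1805} = 19 \sqrt{5} \approx 42.485$)
$\frac{9^{4} + R}{-23183 - 38059} = \frac{9^{4} + 19 \sqrt{5}}{-23183 - 38059} = \frac{6561 + 19 \sqrt{5}}{-61242} = \left(6561 + 19 \sqrt{5}\right) \left(- \frac{1}{61242}\right) = - \frac{2187}{20414} - \frac{19 \sqrt{5}}{61242}$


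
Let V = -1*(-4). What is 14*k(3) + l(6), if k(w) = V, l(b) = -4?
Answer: 52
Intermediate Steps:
V = 4
k(w) = 4
14*k(3) + l(6) = 14*4 - 4 = 56 - 4 = 52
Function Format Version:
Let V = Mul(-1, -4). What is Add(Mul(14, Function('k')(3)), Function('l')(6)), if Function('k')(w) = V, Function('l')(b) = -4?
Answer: 52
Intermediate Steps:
V = 4
Function('k')(w) = 4
Add(Mul(14, Function('k')(3)), Function('l')(6)) = Add(Mul(14, 4), -4) = Add(56, -4) = 52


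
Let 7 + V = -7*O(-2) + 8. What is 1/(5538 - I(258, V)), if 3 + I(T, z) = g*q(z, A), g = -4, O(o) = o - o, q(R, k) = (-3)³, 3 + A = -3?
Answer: 1/5433 ≈ 0.00018406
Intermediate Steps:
A = -6 (A = -3 - 3 = -6)
q(R, k) = -27
O(o) = 0
V = 1 (V = -7 + (-7*0 + 8) = -7 + (0 + 8) = -7 + 8 = 1)
I(T, z) = 105 (I(T, z) = -3 - 4*(-27) = -3 + 108 = 105)
1/(5538 - I(258, V)) = 1/(5538 - 1*105) = 1/(5538 - 105) = 1/5433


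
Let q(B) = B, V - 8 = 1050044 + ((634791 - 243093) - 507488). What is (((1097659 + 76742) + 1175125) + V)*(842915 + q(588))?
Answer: 2769885029364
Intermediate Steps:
V = 934262 (V = 8 + (1050044 + ((634791 - 243093) - 507488)) = 8 + (1050044 + (391698 - 507488)) = 8 + (1050044 - 115790) = 8 + 934254 = 934262)
(((1097659 + 76742) + 1175125) + V)*(842915 + q(588)) = (((1097659 + 76742) + 1175125) + 934262)*(842915 + 588) = ((1174401 + 1175125) + 934262)*843503 = (2349526 + 934262)*843503 = 3283788*843503 = 2769885029364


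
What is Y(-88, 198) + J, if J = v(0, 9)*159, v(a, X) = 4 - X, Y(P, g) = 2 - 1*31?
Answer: -824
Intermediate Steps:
Y(P, g) = -29 (Y(P, g) = 2 - 31 = -29)
J = -795 (J = (4 - 1*9)*159 = (4 - 9)*159 = -5*159 = -795)
Y(-88, 198) + J = -29 - 795 = -824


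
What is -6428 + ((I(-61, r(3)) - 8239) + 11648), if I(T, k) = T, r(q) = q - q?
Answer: -3080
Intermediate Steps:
r(q) = 0
-6428 + ((I(-61, r(3)) - 8239) + 11648) = -6428 + ((-61 - 8239) + 11648) = -6428 + (-8300 + 11648) = -6428 + 3348 = -3080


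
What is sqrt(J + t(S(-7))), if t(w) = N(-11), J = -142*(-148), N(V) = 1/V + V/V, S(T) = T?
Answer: sqrt(2543046)/11 ≈ 144.97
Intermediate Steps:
N(V) = 1 + 1/V (N(V) = 1/V + 1 = 1 + 1/V)
J = 21016
t(w) = 10/11 (t(w) = (1 - 11)/(-11) = -1/11*(-10) = 10/11)
sqrt(J + t(S(-7))) = sqrt(21016 + 10/11) = sqrt(231186/11) = sqrt(2543046)/11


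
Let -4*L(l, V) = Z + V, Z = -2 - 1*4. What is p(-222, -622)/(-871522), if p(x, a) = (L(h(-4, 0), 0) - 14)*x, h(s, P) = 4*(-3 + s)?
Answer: -2775/871522 ≈ -0.0031841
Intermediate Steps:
Z = -6 (Z = -2 - 4 = -6)
h(s, P) = -12 + 4*s
L(l, V) = 3/2 - V/4 (L(l, V) = -(-6 + V)/4 = 3/2 - V/4)
p(x, a) = -25*x/2 (p(x, a) = ((3/2 - 1/4*0) - 14)*x = ((3/2 + 0) - 14)*x = (3/2 - 14)*x = -25*x/2)
p(-222, -622)/(-871522) = -25/2*(-222)/(-871522) = 2775*(-1/871522) = -2775/871522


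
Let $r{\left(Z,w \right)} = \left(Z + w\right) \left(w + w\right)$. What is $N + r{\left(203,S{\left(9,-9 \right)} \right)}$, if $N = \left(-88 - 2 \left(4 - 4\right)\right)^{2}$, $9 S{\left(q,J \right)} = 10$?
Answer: $\frac{664004}{81} \approx 8197.6$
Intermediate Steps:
$S{\left(q,J \right)} = \frac{10}{9}$ ($S{\left(q,J \right)} = \frac{1}{9} \cdot 10 = \frac{10}{9}$)
$r{\left(Z,w \right)} = 2 w \left(Z + w\right)$ ($r{\left(Z,w \right)} = \left(Z + w\right) 2 w = 2 w \left(Z + w\right)$)
$N = 7744$ ($N = \left(-88 - 0\right)^{2} = \left(-88 + 0\right)^{2} = \left(-88\right)^{2} = 7744$)
$N + r{\left(203,S{\left(9,-9 \right)} \right)} = 7744 + 2 \cdot \frac{10}{9} \left(203 + \frac{10}{9}\right) = 7744 + 2 \cdot \frac{10}{9} \cdot \frac{1837}{9} = 7744 + \frac{36740}{81} = \frac{664004}{81}$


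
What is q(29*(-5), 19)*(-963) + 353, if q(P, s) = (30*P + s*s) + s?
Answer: 3823463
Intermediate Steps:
q(P, s) = s + s**2 + 30*P (q(P, s) = (30*P + s**2) + s = (s**2 + 30*P) + s = s + s**2 + 30*P)
q(29*(-5), 19)*(-963) + 353 = (19 + 19**2 + 30*(29*(-5)))*(-963) + 353 = (19 + 361 + 30*(-145))*(-963) + 353 = (19 + 361 - 4350)*(-963) + 353 = -3970*(-963) + 353 = 3823110 + 353 = 3823463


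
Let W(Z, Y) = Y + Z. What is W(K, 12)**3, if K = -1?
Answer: 1331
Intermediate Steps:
W(K, 12)**3 = (12 - 1)**3 = 11**3 = 1331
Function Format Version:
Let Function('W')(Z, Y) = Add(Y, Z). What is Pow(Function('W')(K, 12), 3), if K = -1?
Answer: 1331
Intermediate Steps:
Pow(Function('W')(K, 12), 3) = Pow(Add(12, -1), 3) = Pow(11, 3) = 1331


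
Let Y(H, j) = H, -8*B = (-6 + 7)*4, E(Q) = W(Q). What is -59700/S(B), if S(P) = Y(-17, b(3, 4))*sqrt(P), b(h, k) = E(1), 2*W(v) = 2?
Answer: -59700*I*sqrt(2)/17 ≈ -4966.4*I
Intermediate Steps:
W(v) = 1 (W(v) = (1/2)*2 = 1)
E(Q) = 1
b(h, k) = 1
B = -1/2 (B = -(-6 + 7)*4/8 = -4/8 = -1/8*4 = -1/2 ≈ -0.50000)
S(P) = -17*sqrt(P)
-59700/S(B) = -59700*I*sqrt(2)/17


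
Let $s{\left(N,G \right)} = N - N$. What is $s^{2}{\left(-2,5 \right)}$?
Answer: $0$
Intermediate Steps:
$s{\left(N,G \right)} = 0$
$s^{2}{\left(-2,5 \right)} = 0^{2} = 0$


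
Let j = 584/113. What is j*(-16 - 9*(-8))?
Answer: 32704/113 ≈ 289.42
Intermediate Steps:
j = 584/113 (j = 584*(1/113) = 584/113 ≈ 5.1681)
j*(-16 - 9*(-8)) = 584*(-16 - 9*(-8))/113 = 584*(-16 + 72)/113 = (584/113)*56 = 32704/113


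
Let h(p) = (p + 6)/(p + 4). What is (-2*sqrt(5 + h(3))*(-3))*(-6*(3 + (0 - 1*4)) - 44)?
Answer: -456*sqrt(77)/7 ≈ -571.63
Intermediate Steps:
h(p) = (6 + p)/(4 + p)
(-2*sqrt(5 + h(3))*(-3))*(-6*(3 + (0 - 1*4)) - 44) = (-2*sqrt(5 + (6 + 3)/(4 + 3))*(-3))*(-6*(3 + (0 - 1*4)) - 44) = (-2*sqrt(5 + 9/7)*(-3))*(-6*(3 + (0 - 4)) - 44) = (-2*sqrt(5 + (1/7)*9)*(-3))*(-6*(3 - 4) - 44) = (-2*sqrt(5 + 9/7)*(-3))*(-6*(-1) - 44) = (-4*sqrt(77)/7*(-3))*(6 - 44) = (-4*sqrt(77)/7*(-3))*(-38) = (12*sqrt(77)/7)*(-38) = -456*sqrt(77)/7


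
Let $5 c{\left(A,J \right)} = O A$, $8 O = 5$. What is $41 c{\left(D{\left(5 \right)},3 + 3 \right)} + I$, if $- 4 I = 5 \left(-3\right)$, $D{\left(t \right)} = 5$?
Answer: $\frac{235}{8} \approx 29.375$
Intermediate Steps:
$O = \frac{5}{8}$ ($O = \frac{1}{8} \cdot 5 = \frac{5}{8} \approx 0.625$)
$c{\left(A,J \right)} = \frac{A}{8}$ ($c{\left(A,J \right)} = \frac{\frac{5}{8} A}{5} = \frac{A}{8}$)
$I = \frac{15}{4}$ ($I = - \frac{5 \left(-3\right)}{4} = \left(- \frac{1}{4}\right) \left(-15\right) = \frac{15}{4} \approx 3.75$)
$41 c{\left(D{\left(5 \right)},3 + 3 \right)} + I = 41 \cdot \frac{1}{8} \cdot 5 + \frac{15}{4} = 41 \cdot \frac{5}{8} + \frac{15}{4} = \frac{205}{8} + \frac{15}{4} = \frac{235}{8}$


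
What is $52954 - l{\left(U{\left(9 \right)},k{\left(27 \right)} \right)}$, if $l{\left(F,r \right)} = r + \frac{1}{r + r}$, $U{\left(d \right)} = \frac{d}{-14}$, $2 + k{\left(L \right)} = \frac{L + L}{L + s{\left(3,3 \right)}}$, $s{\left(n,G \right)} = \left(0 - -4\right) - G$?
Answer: $\frac{741455}{14} \approx 52961.0$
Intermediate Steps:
$s{\left(n,G \right)} = 4 - G$ ($s{\left(n,G \right)} = \left(0 + 4\right) - G = 4 - G$)
$k{\left(L \right)} = -2 + \frac{2 L}{1 + L}$ ($k{\left(L \right)} = -2 + \frac{L + L}{L + \left(4 - 3\right)} = -2 + \frac{2 L}{L + \left(4 - 3\right)} = -2 + \frac{2 L}{L + 1} = -2 + \frac{2 L}{1 + L}$)
$U{\left(d \right)} = - \frac{d}{14}$ ($U{\left(d \right)} = d \left(- \frac{1}{14}\right) = - \frac{d}{14}$)
$l{\left(F,r \right)} = r + \frac{1}{2 r}$
$52954 - l{\left(U{\left(9 \right)},k{\left(27 \right)} \right)} = 52954 - \left(- \frac{2}{1 + 27} + \frac{1}{2 \left(- \frac{2}{1 + 27}\right)}\right) = 52954 - \left(- \frac{2}{28} + \frac{1}{2 \left(- \frac{2}{28}\right)}\right) = 52954 - \left(\left(-2\right) \frac{1}{28} + \frac{1}{2 \left(\left(-2\right) \frac{1}{28}\right)}\right) = 52954 - \left(- \frac{1}{14} + \frac{1}{2 \left(- \frac{1}{14}\right)}\right) = 52954 - \left(- \frac{1}{14} + \frac{1}{2} \left(-14\right)\right) = 52954 - \left(- \frac{1}{14} - 7\right) = 52954 - - \frac{99}{14} = 52954 + \frac{99}{14} = \frac{741455}{14}$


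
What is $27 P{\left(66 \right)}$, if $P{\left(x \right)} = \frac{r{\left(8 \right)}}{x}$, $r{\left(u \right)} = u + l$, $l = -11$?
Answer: $- \frac{27}{22} \approx -1.2273$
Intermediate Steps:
$r{\left(u \right)} = -11 + u$ ($r{\left(u \right)} = u - 11 = -11 + u$)
$P{\left(x \right)} = - \frac{3}{x}$ ($P{\left(x \right)} = \frac{-11 + 8}{x} = - \frac{3}{x}$)
$27 P{\left(66 \right)} = 27 \left(- \frac{3}{66}\right) = 27 \left(\left(-3\right) \frac{1}{66}\right) = 27 \left(- \frac{1}{22}\right) = - \frac{27}{22}$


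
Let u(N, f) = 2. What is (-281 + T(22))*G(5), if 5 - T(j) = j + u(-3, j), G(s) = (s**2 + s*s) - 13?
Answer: -11100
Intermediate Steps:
G(s) = -13 + 2*s**2 (G(s) = (s**2 + s**2) - 13 = 2*s**2 - 13 = -13 + 2*s**2)
T(j) = 3 - j (T(j) = 5 - (j + 2) = 5 - (2 + j) = 5 + (-2 - j) = 3 - j)
(-281 + T(22))*G(5) = (-281 + (3 - 1*22))*(-13 + 2*5**2) = (-281 + (3 - 22))*(-13 + 2*25) = (-281 - 19)*(-13 + 50) = -300*37 = -11100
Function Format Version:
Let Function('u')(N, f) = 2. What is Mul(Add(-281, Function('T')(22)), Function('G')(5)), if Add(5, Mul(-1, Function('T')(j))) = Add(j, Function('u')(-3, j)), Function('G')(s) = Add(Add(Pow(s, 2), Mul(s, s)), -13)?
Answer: -11100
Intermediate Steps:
Function('G')(s) = Add(-13, Mul(2, Pow(s, 2))) (Function('G')(s) = Add(Add(Pow(s, 2), Pow(s, 2)), -13) = Add(Mul(2, Pow(s, 2)), -13) = Add(-13, Mul(2, Pow(s, 2))))
Function('T')(j) = Add(3, Mul(-1, j)) (Function('T')(j) = Add(5, Mul(-1, Add(j, 2))) = Add(5, Mul(-1, Add(2, j))) = Add(5, Add(-2, Mul(-1, j))) = Add(3, Mul(-1, j)))
Mul(Add(-281, Function('T')(22)), Function('G')(5)) = Mul(Add(-281, Add(3, Mul(-1, 22))), Add(-13, Mul(2, Pow(5, 2)))) = Mul(Add(-281, Add(3, -22)), Add(-13, Mul(2, 25))) = Mul(Add(-281, -19), Add(-13, 50)) = Mul(-300, 37) = -11100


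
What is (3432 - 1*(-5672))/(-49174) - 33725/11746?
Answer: -882664367/288798902 ≈ -3.0563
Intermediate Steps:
(3432 - 1*(-5672))/(-49174) - 33725/11746 = (3432 + 5672)*(-1/49174) - 33725*1/11746 = 9104*(-1/49174) - 33725/11746 = -4552/24587 - 33725/11746 = -882664367/288798902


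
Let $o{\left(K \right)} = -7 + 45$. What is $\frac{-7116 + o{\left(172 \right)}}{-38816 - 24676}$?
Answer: $\frac{3539}{31746} \approx 0.11148$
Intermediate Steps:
$o{\left(K \right)} = 38$
$\frac{-7116 + o{\left(172 \right)}}{-38816 - 24676} = \frac{-7116 + 38}{-38816 - 24676} = - \frac{7078}{-63492} = \left(-7078\right) \left(- \frac{1}{63492}\right) = \frac{3539}{31746}$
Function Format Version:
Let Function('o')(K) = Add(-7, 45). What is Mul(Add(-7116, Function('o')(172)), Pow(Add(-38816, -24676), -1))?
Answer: Rational(3539, 31746) ≈ 0.11148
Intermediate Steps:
Function('o')(K) = 38
Mul(Add(-7116, Function('o')(172)), Pow(Add(-38816, -24676), -1)) = Mul(Add(-7116, 38), Pow(Add(-38816, -24676), -1)) = Mul(-7078, Pow(-63492, -1)) = Mul(-7078, Rational(-1, 63492)) = Rational(3539, 31746)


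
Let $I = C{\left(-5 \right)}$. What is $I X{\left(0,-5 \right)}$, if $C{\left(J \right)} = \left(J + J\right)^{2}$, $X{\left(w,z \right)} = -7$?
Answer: $-700$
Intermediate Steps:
$C{\left(J \right)} = 4 J^{2}$ ($C{\left(J \right)} = \left(2 J\right)^{2} = 4 J^{2}$)
$I = 100$ ($I = 4 \left(-5\right)^{2} = 4 \cdot 25 = 100$)
$I X{\left(0,-5 \right)} = 100 \left(-7\right) = -700$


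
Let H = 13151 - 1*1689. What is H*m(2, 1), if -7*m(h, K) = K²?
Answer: -11462/7 ≈ -1637.4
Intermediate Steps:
m(h, K) = -K²/7
H = 11462 (H = 13151 - 1689 = 11462)
H*m(2, 1) = 11462*(-⅐*1²) = 11462*(-⅐*1) = 11462*(-⅐) = -11462/7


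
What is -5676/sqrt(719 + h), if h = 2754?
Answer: -5676*sqrt(3473)/3473 ≈ -96.314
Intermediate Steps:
-5676/sqrt(719 + h) = -5676/sqrt(719 + 2754) = -5676*sqrt(3473)/3473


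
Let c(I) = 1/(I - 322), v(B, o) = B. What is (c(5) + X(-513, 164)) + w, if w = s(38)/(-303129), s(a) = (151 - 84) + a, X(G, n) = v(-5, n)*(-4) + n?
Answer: 5893523966/32030631 ≈ 184.00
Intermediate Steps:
X(G, n) = 20 + n (X(G, n) = -5*(-4) + n = 20 + n)
c(I) = 1/(-322 + I)
s(a) = 67 + a
w = -35/101043 (w = (67 + 38)/(-303129) = 105*(-1/303129) = -35/101043 ≈ -0.00034639)
(c(5) + X(-513, 164)) + w = (1/(-322 + 5) + (20 + 164)) - 35/101043 = (1/(-317) + 184) - 35/101043 = (-1/317 + 184) - 35/101043 = 58327/317 - 35/101043 = 5893523966/32030631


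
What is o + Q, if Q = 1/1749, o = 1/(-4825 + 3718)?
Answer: -214/645381 ≈ -0.00033159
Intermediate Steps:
o = -1/1107 (o = 1/(-1107) = -1/1107 ≈ -0.00090334)
Q = 1/1749 ≈ 0.00057176
o + Q = -1/1107 + 1/1749 = -214/645381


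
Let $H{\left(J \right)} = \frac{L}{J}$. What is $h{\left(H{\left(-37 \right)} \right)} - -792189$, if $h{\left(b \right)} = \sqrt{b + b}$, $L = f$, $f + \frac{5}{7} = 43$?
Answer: $792189 + \frac{4 i \sqrt{7}}{7} \approx 7.9219 \cdot 10^{5} + 1.5119 i$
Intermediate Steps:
$f = \frac{296}{7}$ ($f = - \frac{5}{7} + 43 = \frac{296}{7} \approx 42.286$)
$L = \frac{296}{7} \approx 42.286$
$H{\left(J \right)} = \frac{296}{7 J}$
$h{\left(b \right)} = \sqrt{2} \sqrt{b}$ ($h{\left(b \right)} = \sqrt{2 b} = \sqrt{2} \sqrt{b}$)
$h{\left(H{\left(-37 \right)} \right)} - -792189 = \sqrt{2} \sqrt{\frac{296}{7 \left(-37\right)}} - -792189 = \sqrt{2} \sqrt{\frac{296}{7} \left(- \frac{1}{37}\right)} + 792189 = \sqrt{2} \sqrt{- \frac{8}{7}} + 792189 = \sqrt{2} \frac{2 i \sqrt{14}}{7} + 792189 = \frac{4 i \sqrt{7}}{7} + 792189 = 792189 + \frac{4 i \sqrt{7}}{7}$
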